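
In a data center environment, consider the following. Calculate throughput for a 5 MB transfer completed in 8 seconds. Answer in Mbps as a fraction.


Given: file = 5 MB, time = 8 s
File in Mb = 5 * 8 = 40 Mb
Throughput = 40 / 8 Mbps
Throughput = 5 Mbps

5


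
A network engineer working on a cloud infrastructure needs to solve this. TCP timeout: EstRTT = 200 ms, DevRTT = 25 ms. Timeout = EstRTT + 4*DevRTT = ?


Given: EstRTT = 200 ms, DevRTT = 25 ms
Timeout = EstRTT + 4 * DevRTT
4 * DevRTT = 4 * 25 = 100
Timeout = 200 + 100 = 300 ms

300


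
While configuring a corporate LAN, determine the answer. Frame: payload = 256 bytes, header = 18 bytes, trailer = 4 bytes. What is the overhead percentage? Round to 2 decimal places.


Given: payload = 256 B, header = 18 B, trailer = 4 B
Overhead bytes = header + trailer = 18 + 4 = 22
Total frame = payload + overhead = 256 + 22 = 278
Overhead % = 22 / 278 * 100 = 7.9137% -> 7.91% (2 dp)

7.91


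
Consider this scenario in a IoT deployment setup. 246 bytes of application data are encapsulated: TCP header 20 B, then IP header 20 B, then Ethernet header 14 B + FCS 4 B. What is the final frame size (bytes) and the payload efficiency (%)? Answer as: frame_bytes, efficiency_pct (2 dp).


TCP segment = 246 + 20 = 266 B
IP packet = 266 + 20 = 286 B
Ethernet frame = 286 + 14 + 4 = 304 B
Efficiency = app / frame = 246 / 304 = 0.809211 = 80.9211% -> 80.92% (2 dp)

304, 80.92


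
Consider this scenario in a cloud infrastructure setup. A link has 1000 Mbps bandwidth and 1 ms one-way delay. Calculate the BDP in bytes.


Given: bandwidth = 1000 Mbps, delay = 1 ms
BDP in bits = 1000 * 10^6 * 1 / 1000
BDP in bits = 1000000
BDP in bytes = 1000000 / 8 = 125000

125000


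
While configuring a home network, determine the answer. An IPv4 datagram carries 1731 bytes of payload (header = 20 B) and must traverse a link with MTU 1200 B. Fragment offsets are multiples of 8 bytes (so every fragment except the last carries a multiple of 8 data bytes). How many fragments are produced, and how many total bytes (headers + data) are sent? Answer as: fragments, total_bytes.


Max data per non-final fragment = floor((MTU - header)/8)*8 = floor((1200 - 20)/8)*8 = floor(1180/8)*8 = 1176 B
Final fragment needs no 8-byte alignment: it can carry up to MTU - header = 1180 B
Non-final fragments needed = ceil((payload - 1180) / 1176) = ceil(551/1176) = ceil(0.4685) = 1
Number of fragments = 1 + 1 = 2
Fragment sizes (data): 1 * 1176 B + 555 B (last, 555 <= 1180 OK)
Total bytes sent = payload + n_frags * header = 1731 + 2*20 = 1731 + 40 = 1771 B

2, 1771


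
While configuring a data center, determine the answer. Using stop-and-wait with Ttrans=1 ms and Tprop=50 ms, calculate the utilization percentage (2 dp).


Given: Ttrans = 1 ms, Tprop = 50 ms
RTT = 2 * Tprop = 2 * 50 = 100 ms
U = Ttrans / (Ttrans + RTT)
U = 1 / (1 + 100)
U = 1 / 101 = 0.009901
U% = 0.99%

0.99


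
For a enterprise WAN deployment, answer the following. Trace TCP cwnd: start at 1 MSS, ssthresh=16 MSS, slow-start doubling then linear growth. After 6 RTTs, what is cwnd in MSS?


RTT 0: cwnd = 1 MSS (initial)
RTT 1: cwnd = 2 MSS (slow start, doubled)
RTT 2: cwnd = 4 MSS (slow start, doubled)
RTT 3: cwnd = 8 MSS (slow start, doubled)
RTT 4: cwnd = 16 MSS (slow start, doubled)
RTT 5: cwnd = 17 MSS (congestion avoidance, +1)
RTT 6: cwnd = 18 MSS (congestion avoidance, +1)

18


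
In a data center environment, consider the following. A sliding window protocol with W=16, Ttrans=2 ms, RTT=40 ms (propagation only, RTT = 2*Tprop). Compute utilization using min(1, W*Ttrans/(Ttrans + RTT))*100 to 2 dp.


Given: W = 16, Ttrans = 2 ms, RTT = 40 ms (= 2 * Tprop, Tprop = 20 ms)
Cycle time = Ttrans + RTT = 2 + 40 = 42 ms (first packet sent until its ACK returns)
W * Ttrans = 16 * 2 = 32 ms of sending per cycle
W * Ttrans / (Ttrans + RTT) = 32 / 42 = 0.761905
U = min(1, 0.761905) = 0.761905
U% = 76.19%

76.19


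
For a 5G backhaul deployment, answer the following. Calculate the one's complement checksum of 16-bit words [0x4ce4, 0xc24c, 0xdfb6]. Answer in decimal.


Given words: [0x4ce4, 0xc24c, 0xdfb6]
Step 1: Sum all words
Raw sum = 19684 + 49740 + 57270 = 126694
Step 2: Fold carry: (61158 + 1) = 61159
One's complement = ~61159 & 0xFFFF = 4376

4376


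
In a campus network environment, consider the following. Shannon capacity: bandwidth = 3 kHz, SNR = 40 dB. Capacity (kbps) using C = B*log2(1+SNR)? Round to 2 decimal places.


Given: B = 3 kHz, SNR = 40 dB
SNR linear = 10^(40/10) = 10000
1 + SNR = 10001
log2(10001) = 13.2878566418
C = 3 * 1000 * 13.2878566418 = 39863.5699 bps
C = 39.863570 kbps -> 39.86 kbps (2 dp)

39.86


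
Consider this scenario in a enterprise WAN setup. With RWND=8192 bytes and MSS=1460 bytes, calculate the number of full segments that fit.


Given: RWND = 8192 bytes, MSS = 1460 bytes
Full segments = floor(RWND / MSS)
Full segments = floor(8192 / 1460)
Full segments = floor(5.611) = 5

5


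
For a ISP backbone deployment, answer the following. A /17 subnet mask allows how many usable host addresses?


Given: subnet mask /17
Host bits = 32 - 17 = 15
Total addresses = 2^15 = 32768
Usable hosts = 32768 - 2 (network + broadcast) = 32766

32766


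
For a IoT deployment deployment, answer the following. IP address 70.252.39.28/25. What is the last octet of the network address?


Given: IP = 70.252.39.28, prefix = /25
Subnet mask = 255.255.255.128
Last octet of IP: 28
Last octet of mask: 128
Network last octet = 28 AND 128 = 0

0


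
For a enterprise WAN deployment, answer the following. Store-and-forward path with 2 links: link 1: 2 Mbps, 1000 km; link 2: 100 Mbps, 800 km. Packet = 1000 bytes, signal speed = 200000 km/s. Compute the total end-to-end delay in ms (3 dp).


Packet = 1000 bytes = 8000 bits. Store-and-forward: sum (t_trans + t_prop) per link.
Link 1: t_trans = 8000/(2*10^6) s = 4.0000 ms; t_prop = 1000/200000 s = 5.0000 ms; subtotal = 9.0000 ms
Link 2: t_trans = 8000/(100*10^6) s = 0.0800 ms; t_prop = 800/200000 s = 4.0000 ms; subtotal = 4.0800 ms
End-to-end = 9.0000 + 4.0800 = 13.0800 ms -> 13.080 ms (3 dp)

13.080


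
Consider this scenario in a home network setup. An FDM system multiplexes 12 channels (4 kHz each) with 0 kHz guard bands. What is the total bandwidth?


Given: 12 channels, 4 kHz each, guard = 0 kHz
Channel bandwidth = 12 * 4 = 48 kHz
Guard bands = 11 gaps * 0 kHz = 0 kHz
Total = 48 + 0 = 48 kHz

48


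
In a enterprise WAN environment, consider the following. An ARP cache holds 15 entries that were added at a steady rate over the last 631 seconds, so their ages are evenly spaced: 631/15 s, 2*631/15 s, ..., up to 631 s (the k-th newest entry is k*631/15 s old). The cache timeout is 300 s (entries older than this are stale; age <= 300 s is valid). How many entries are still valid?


Ages are k * 631/15 s for k = 1..15 (spacing = 42.0667 s).
Entry k is valid iff k * 631/15 <= 300 iff k <= 15 * 300 / 631 = 7.1315
n_valid = floor(7.1315) = 7
(n_stale = 15 - 7 = 8)

7


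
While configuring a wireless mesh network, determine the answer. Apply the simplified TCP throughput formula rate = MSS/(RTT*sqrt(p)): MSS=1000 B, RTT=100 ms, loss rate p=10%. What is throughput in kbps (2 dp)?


Given: MSS = 1000 bytes, RTT = 100 ms, loss = 10%
RTT in seconds = 100 / 1000 = 0.1
Loss rate = 10% = 0.1
sqrt(loss) = sqrt(0.1) = 0.316227766017
Throughput (bytes/s) = 1000 / (0.1 * 0.316227766017) = 31622.7766
Throughput (kbps) = 31622.7766 * 8 / 1000 = 252.982213 -> 252.98 kbps (2 dp)

252.98


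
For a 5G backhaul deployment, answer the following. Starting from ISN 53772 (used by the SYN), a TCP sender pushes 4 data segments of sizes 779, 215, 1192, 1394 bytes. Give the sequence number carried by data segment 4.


The SYN occupies sequence number ISN = 53772, so the first data byte is ISN + 1 = 53773.
SEQ of data segment i = (ISN + 1) + sum of payload sizes of segments 1..i-1.
Segment 1: SEQ = 53773, payload = 779 bytes
Segment 2: SEQ = 54552, payload = 215 bytes
Segment 3: SEQ = 54767, payload = 1192 bytes
Segment 4: SEQ = 55959, payload = 1394 bytes
SEQ of segment 4 = 53773 + 779 + 215 + 1192 = 55959

55959


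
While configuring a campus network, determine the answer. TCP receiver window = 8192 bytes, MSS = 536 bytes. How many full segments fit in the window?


Given: RWND = 8192 bytes, MSS = 536 bytes
Full segments = floor(RWND / MSS)
Full segments = floor(8192 / 536)
Full segments = floor(15.2836) = 15

15


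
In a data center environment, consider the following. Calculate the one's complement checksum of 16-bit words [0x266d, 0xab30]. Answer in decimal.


Given words: [0x266d, 0xab30]
Step 1: Sum all words
Raw sum = 9837 + 43824 = 53661
One's complement = ~53661 & 0xFFFF = 11874

11874


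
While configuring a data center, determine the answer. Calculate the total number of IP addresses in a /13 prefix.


Given: CIDR prefix /13
Host bits = 32 - 13 = 19
Total addresses = 2^19 = 524288

524288


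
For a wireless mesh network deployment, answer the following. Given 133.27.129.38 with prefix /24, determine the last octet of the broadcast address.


Given: IP = 133.27.129.38, prefix = /24
Host bits = 32 - 24 = 8
Network last octet = 38 AND mask = 0
Host part size = 2^8 - 1 = 255
Broadcast last octet = 0 OR 255 = 255

255


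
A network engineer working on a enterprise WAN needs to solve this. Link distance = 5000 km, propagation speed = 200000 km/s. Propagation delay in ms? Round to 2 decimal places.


Given: distance = 5000 km, speed = 200000 km/s
Delay = distance / speed = 5000 / 200000 seconds
Delay in ms = 5000 * 1000 / 200000
Delay = 25.0000 ms
Rounded to 2 dp = 25.00 ms

25.00


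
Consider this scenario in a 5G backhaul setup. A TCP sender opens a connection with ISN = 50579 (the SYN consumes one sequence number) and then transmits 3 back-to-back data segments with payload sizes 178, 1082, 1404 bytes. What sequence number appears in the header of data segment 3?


The SYN occupies sequence number ISN = 50579, so the first data byte is ISN + 1 = 50580.
SEQ of data segment i = (ISN + 1) + sum of payload sizes of segments 1..i-1.
Segment 1: SEQ = 50580, payload = 178 bytes
Segment 2: SEQ = 50758, payload = 1082 bytes
Segment 3: SEQ = 51840, payload = 1404 bytes
SEQ of segment 3 = 50580 + 178 + 1082 = 51840

51840


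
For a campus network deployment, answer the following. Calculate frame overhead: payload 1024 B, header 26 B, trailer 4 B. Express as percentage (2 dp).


Given: payload = 1024 B, header = 26 B, trailer = 4 B
Overhead bytes = header + trailer = 26 + 4 = 30
Total frame = payload + overhead = 1024 + 30 = 1054
Overhead % = 30 / 1054 * 100 = 2.8463% -> 2.85% (2 dp)

2.85


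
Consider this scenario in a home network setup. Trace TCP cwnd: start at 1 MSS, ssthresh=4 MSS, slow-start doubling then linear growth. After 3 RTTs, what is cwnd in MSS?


RTT 0: cwnd = 1 MSS (initial)
RTT 1: cwnd = 2 MSS (slow start, doubled)
RTT 2: cwnd = 4 MSS (slow start, doubled)
RTT 3: cwnd = 5 MSS (congestion avoidance, +1)

5


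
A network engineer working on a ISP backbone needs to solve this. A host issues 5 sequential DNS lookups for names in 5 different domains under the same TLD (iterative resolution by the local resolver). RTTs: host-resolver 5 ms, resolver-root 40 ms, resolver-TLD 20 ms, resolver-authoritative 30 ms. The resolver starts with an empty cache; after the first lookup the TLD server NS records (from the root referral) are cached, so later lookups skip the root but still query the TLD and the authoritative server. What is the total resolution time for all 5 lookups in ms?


Lookup 1 (cold cache): local + root + TLD + auth = 5 + 40 + 20 + 30 = 95 ms
Lookups 2..5 (TLD NS cached -> skip root; new domain -> still ask TLD and auth): local + TLD + auth = 5 + 20 + 30 = 55 ms each
Remaining 4 lookups: 4 * 55 = 220 ms
Total = 95 + 220 = 315 ms

315


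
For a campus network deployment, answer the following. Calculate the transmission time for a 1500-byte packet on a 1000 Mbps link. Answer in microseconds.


Given: packet = 1500 bytes, bandwidth = 1000 Mbps
Packet in bits = 1500 * 8 = 12000 bits
Bandwidth = 1000 * 10^6 = 1000000000 bps
Time = 12000 / 1000000000 seconds
Time in us = 12000 * 10^6 / 1000000000 = 12

12


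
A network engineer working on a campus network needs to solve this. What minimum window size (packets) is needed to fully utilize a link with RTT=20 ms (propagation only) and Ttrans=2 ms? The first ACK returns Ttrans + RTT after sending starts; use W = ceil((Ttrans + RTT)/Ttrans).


Given: Ttrans = 2 ms, RTT = 20 ms (= 2 * Tprop, Tprop = 10 ms)
Time until first ACK returns = Ttrans + RTT = 2 + 20 = 22 ms
Need W * Ttrans >= Ttrans + RTT  ->  W >= (Ttrans + RTT) / Ttrans
(Ttrans + RTT) / Ttrans = 22 / 2 = 11
W_min = ceil(11) = 11

11


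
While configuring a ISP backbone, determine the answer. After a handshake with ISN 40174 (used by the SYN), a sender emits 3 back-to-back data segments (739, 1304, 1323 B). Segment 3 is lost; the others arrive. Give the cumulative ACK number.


SYN uses sequence number 40174; first data byte = ISN + 1 = 40175.
Segment 1: SEQ = 40175, len = 739 B, covers [40175, 40913]
Segment 2: SEQ = 40914, len = 1304 B, covers [40914, 42217]
Segment 3: SEQ = 42218, len = 1323 B, covers [42218, 43540] [LOST]
In-order data received: bytes [40175, 42217] (segments 1..2).
Segment 3 missing -> gap begins at byte 42218.
Cumulative ACK = next expected in-order byte = 40175 + 739 + 1304 = 42218

42218


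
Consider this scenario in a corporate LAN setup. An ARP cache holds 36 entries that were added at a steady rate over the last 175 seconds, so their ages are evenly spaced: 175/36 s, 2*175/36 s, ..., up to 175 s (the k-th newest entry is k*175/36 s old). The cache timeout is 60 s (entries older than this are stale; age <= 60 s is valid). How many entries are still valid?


Ages are k * 175/36 s for k = 1..36 (spacing = 4.8611 s).
Entry k is valid iff k * 175/36 <= 60 iff k <= 36 * 60 / 175 = 12.3429
n_valid = floor(12.3429) = 12
(n_stale = 36 - 12 = 24)

12


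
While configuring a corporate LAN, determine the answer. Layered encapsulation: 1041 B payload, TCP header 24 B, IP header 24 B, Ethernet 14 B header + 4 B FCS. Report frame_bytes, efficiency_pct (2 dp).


TCP segment = 1041 + 24 = 1065 B
IP packet = 1065 + 24 = 1089 B
Ethernet frame = 1089 + 14 + 4 = 1107 B
Efficiency = app / frame = 1041 / 1107 = 0.940379 = 94.0379% -> 94.04% (2 dp)

1107, 94.04


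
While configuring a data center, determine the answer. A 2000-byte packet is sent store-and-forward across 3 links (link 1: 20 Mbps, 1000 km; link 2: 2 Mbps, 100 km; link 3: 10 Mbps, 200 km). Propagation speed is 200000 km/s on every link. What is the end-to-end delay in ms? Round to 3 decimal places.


Packet = 2000 bytes = 16000 bits. Store-and-forward: sum (t_trans + t_prop) per link.
Link 1: t_trans = 16000/(20*10^6) s = 0.8000 ms; t_prop = 1000/200000 s = 5.0000 ms; subtotal = 5.8000 ms
Link 2: t_trans = 16000/(2*10^6) s = 8.0000 ms; t_prop = 100/200000 s = 0.5000 ms; subtotal = 8.5000 ms
Link 3: t_trans = 16000/(10*10^6) s = 1.6000 ms; t_prop = 200/200000 s = 1.0000 ms; subtotal = 2.6000 ms
End-to-end = 5.8000 + 8.5000 + 2.6000 = 16.9000 ms -> 16.900 ms (3 dp)

16.900


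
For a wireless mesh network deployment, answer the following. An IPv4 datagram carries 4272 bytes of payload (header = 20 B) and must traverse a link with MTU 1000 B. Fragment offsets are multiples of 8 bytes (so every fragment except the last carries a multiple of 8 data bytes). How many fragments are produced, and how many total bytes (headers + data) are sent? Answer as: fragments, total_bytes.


Max data per non-final fragment = floor((MTU - header)/8)*8 = floor((1000 - 20)/8)*8 = floor(980/8)*8 = 976 B
Final fragment needs no 8-byte alignment: it can carry up to MTU - header = 980 B
Non-final fragments needed = ceil((payload - 980) / 976) = ceil(3292/976) = ceil(3.3730) = 4
Number of fragments = 4 + 1 = 5
Fragment sizes (data): 4 * 976 B + 368 B (last, 368 <= 980 OK)
Total bytes sent = payload + n_frags * header = 4272 + 5*20 = 4272 + 100 = 4372 B

5, 4372


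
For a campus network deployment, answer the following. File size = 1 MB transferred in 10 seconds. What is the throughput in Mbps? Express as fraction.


Given: file = 1 MB, time = 10 s
File in Mb = 1 * 8 = 8 Mb
Throughput = 8 / 10 Mbps
Throughput = 4/5 Mbps

4/5


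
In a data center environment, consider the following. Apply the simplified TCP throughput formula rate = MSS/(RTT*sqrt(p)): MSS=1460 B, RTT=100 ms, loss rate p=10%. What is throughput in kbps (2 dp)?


Given: MSS = 1460 bytes, RTT = 100 ms, loss = 10%
RTT in seconds = 100 / 1000 = 0.1
Loss rate = 10% = 0.1
sqrt(loss) = sqrt(0.1) = 0.316227766017
Throughput (bytes/s) = 1460 / (0.1 * 0.316227766017) = 46169.2538
Throughput (kbps) = 46169.2538 * 8 / 1000 = 369.354031 -> 369.35 kbps (2 dp)

369.35


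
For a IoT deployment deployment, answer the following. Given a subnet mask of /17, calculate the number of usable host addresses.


Given: subnet mask /17
Host bits = 32 - 17 = 15
Total addresses = 2^15 = 32768
Usable hosts = 32768 - 2 (network + broadcast) = 32766

32766


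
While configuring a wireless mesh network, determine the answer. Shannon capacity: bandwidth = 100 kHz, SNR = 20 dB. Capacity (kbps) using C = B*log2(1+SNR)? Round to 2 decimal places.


Given: B = 100 kHz, SNR = 20 dB
SNR linear = 10^(20/10) = 100
1 + SNR = 101
log2(101) = 6.6582114828
C = 100 * 1000 * 6.6582114828 = 665821.1483 bps
C = 665.821148 kbps -> 665.82 kbps (2 dp)

665.82


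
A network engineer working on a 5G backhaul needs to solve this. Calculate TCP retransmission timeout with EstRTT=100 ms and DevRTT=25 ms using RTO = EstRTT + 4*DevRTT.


Given: EstRTT = 100 ms, DevRTT = 25 ms
Timeout = EstRTT + 4 * DevRTT
4 * DevRTT = 4 * 25 = 100
Timeout = 100 + 100 = 200 ms

200


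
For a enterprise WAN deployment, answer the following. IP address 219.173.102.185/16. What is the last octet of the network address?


Given: IP = 219.173.102.185, prefix = /16
Subnet mask = 255.255.0.0
Last octet of IP: 185
Last octet of mask: 0
Network last octet = 185 AND 0 = 0

0


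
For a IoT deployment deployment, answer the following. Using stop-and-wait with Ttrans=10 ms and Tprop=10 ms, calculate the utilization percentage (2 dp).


Given: Ttrans = 10 ms, Tprop = 10 ms
RTT = 2 * Tprop = 2 * 10 = 20 ms
U = Ttrans / (Ttrans + RTT)
U = 10 / (10 + 20)
U = 10 / 30 = 0.333333
U% = 33.33%

33.33


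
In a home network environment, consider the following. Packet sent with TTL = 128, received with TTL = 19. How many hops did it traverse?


Given: initial TTL = 128, received TTL = 19
Hops = initial TTL - received TTL
Hops = 128 - 19 = 109

109


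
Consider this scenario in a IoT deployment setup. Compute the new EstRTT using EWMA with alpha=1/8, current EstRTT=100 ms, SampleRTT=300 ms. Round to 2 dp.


Given: EstRTT = 100 ms, SampleRTT = 300 ms, alpha = 1/8
New EstRTT = (1 - alpha) * EstRTT + alpha * SampleRTT
(7/8) * 100 = 87.5
(1/8) * 300 = 37.5
New EstRTT = 87.5 + 37.5 = 125 ms -> 125.00 ms (2 dp)

125.00


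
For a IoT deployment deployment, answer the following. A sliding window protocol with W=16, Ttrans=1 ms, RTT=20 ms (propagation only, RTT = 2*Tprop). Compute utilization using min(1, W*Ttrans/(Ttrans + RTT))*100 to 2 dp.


Given: W = 16, Ttrans = 1 ms, RTT = 20 ms (= 2 * Tprop, Tprop = 10 ms)
Cycle time = Ttrans + RTT = 1 + 20 = 21 ms (first packet sent until its ACK returns)
W * Ttrans = 16 * 1 = 16 ms of sending per cycle
W * Ttrans / (Ttrans + RTT) = 16 / 21 = 0.761905
U = min(1, 0.761905) = 0.761905
U% = 76.19%

76.19


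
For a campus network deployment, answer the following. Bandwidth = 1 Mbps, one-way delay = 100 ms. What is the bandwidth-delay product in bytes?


Given: bandwidth = 1 Mbps, delay = 100 ms
BDP in bits = 1 * 10^6 * 100 / 1000
BDP in bits = 100000
BDP in bytes = 100000 / 8 = 12500

12500


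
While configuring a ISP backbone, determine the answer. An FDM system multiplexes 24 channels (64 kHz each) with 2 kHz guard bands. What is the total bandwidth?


Given: 24 channels, 64 kHz each, guard = 2 kHz
Channel bandwidth = 24 * 64 = 1536 kHz
Guard bands = 23 gaps * 2 kHz = 46 kHz
Total = 1536 + 46 = 1582 kHz

1582


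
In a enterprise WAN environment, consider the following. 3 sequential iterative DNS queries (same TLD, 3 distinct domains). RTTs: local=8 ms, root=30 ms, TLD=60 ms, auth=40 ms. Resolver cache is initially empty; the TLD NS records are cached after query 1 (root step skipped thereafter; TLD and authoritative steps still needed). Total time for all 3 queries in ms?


Lookup 1 (cold cache): local + root + TLD + auth = 8 + 30 + 60 + 40 = 138 ms
Lookups 2..3 (TLD NS cached -> skip root; new domain -> still ask TLD and auth): local + TLD + auth = 8 + 60 + 40 = 108 ms each
Remaining 2 lookups: 2 * 108 = 216 ms
Total = 138 + 216 = 354 ms

354


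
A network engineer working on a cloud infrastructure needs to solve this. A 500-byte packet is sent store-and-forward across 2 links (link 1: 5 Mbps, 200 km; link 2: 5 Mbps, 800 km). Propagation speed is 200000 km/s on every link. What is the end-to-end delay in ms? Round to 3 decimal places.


Packet = 500 bytes = 4000 bits. Store-and-forward: sum (t_trans + t_prop) per link.
Link 1: t_trans = 4000/(5*10^6) s = 0.8000 ms; t_prop = 200/200000 s = 1.0000 ms; subtotal = 1.8000 ms
Link 2: t_trans = 4000/(5*10^6) s = 0.8000 ms; t_prop = 800/200000 s = 4.0000 ms; subtotal = 4.8000 ms
End-to-end = 1.8000 + 4.8000 = 6.6000 ms -> 6.600 ms (3 dp)

6.600


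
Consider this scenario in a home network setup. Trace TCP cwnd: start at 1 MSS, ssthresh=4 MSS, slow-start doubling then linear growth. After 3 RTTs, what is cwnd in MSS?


RTT 0: cwnd = 1 MSS (initial)
RTT 1: cwnd = 2 MSS (slow start, doubled)
RTT 2: cwnd = 4 MSS (slow start, doubled)
RTT 3: cwnd = 5 MSS (congestion avoidance, +1)

5


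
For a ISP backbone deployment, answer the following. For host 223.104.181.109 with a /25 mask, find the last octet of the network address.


Given: IP = 223.104.181.109, prefix = /25
Subnet mask = 255.255.255.128
Last octet of IP: 109
Last octet of mask: 128
Network last octet = 109 AND 128 = 0

0


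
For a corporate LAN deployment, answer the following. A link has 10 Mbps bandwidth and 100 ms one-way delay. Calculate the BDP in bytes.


Given: bandwidth = 10 Mbps, delay = 100 ms
BDP in bits = 10 * 10^6 * 100 / 1000
BDP in bits = 1000000
BDP in bytes = 1000000 / 8 = 125000

125000


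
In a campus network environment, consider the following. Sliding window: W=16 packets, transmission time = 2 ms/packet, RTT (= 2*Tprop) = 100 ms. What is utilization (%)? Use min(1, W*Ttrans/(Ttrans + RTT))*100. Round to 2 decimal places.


Given: W = 16, Ttrans = 2 ms, RTT = 100 ms (= 2 * Tprop, Tprop = 50 ms)
Cycle time = Ttrans + RTT = 2 + 100 = 102 ms (first packet sent until its ACK returns)
W * Ttrans = 16 * 2 = 32 ms of sending per cycle
W * Ttrans / (Ttrans + RTT) = 32 / 102 = 0.313725
U = min(1, 0.313725) = 0.313725
U% = 31.37%

31.37


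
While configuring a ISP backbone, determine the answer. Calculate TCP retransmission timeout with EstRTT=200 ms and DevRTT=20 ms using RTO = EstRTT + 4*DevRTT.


Given: EstRTT = 200 ms, DevRTT = 20 ms
Timeout = EstRTT + 4 * DevRTT
4 * DevRTT = 4 * 20 = 80
Timeout = 200 + 80 = 280 ms

280


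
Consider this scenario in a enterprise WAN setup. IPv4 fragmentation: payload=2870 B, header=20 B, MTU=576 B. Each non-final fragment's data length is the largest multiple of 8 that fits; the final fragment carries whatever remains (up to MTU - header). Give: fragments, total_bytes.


Max data per non-final fragment = floor((MTU - header)/8)*8 = floor((576 - 20)/8)*8 = floor(556/8)*8 = 552 B
Final fragment needs no 8-byte alignment: it can carry up to MTU - header = 556 B
Non-final fragments needed = ceil((payload - 556) / 552) = ceil(2314/552) = ceil(4.1920) = 5
Number of fragments = 5 + 1 = 6
Fragment sizes (data): 5 * 552 B + 110 B (last, 110 <= 556 OK)
Total bytes sent = payload + n_frags * header = 2870 + 6*20 = 2870 + 120 = 2990 B

6, 2990


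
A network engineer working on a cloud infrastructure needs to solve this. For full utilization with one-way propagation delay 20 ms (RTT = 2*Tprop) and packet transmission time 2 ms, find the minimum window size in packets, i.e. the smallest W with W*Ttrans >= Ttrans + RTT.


Given: Ttrans = 2 ms, RTT = 40 ms (= 2 * Tprop, Tprop = 20 ms)
Time until first ACK returns = Ttrans + RTT = 2 + 40 = 42 ms
Need W * Ttrans >= Ttrans + RTT  ->  W >= (Ttrans + RTT) / Ttrans
(Ttrans + RTT) / Ttrans = 42 / 2 = 21
W_min = ceil(21) = 21

21


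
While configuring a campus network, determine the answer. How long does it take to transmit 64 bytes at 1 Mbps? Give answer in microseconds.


Given: packet = 64 bytes, bandwidth = 1 Mbps
Packet in bits = 64 * 8 = 512 bits
Bandwidth = 1 * 10^6 = 1000000 bps
Time = 512 / 1000000 seconds
Time in us = 512 * 10^6 / 1000000 = 512

512


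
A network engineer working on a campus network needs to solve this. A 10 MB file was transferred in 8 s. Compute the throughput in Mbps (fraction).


Given: file = 10 MB, time = 8 s
File in Mb = 10 * 8 = 80 Mb
Throughput = 80 / 8 Mbps
Throughput = 10 Mbps

10


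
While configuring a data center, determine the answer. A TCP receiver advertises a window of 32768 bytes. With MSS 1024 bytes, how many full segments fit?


Given: RWND = 32768 bytes, MSS = 1024 bytes
Full segments = floor(RWND / MSS)
Full segments = floor(32768 / 1024)
Full segments = floor(32.0) = 32

32


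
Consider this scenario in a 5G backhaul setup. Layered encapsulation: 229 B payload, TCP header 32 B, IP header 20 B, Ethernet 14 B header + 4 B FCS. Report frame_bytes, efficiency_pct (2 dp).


TCP segment = 229 + 32 = 261 B
IP packet = 261 + 20 = 281 B
Ethernet frame = 281 + 14 + 4 = 299 B
Efficiency = app / frame = 229 / 299 = 0.765886 = 76.5886% -> 76.59% (2 dp)

299, 76.59


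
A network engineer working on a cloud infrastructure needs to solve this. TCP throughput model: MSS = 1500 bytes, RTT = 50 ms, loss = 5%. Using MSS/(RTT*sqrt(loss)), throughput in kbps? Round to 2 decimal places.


Given: MSS = 1500 bytes, RTT = 50 ms, loss = 5%
RTT in seconds = 50 / 1000 = 0.05
Loss rate = 5% = 0.05
sqrt(loss) = sqrt(0.05) = 0.223606797750
Throughput (bytes/s) = 1500 / (0.05 * 0.223606797750) = 134164.0786
Throughput (kbps) = 134164.0786 * 8 / 1000 = 1073.312629 -> 1073.31 kbps (2 dp)

1073.31


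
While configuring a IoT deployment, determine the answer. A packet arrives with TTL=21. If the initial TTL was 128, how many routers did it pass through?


Given: initial TTL = 128, received TTL = 21
Hops = initial TTL - received TTL
Hops = 128 - 21 = 107

107


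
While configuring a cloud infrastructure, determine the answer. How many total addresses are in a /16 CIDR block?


Given: CIDR prefix /16
Host bits = 32 - 16 = 16
Total addresses = 2^16 = 65536

65536


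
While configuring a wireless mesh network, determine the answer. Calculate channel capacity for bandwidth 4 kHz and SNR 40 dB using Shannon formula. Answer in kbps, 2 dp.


Given: B = 4 kHz, SNR = 40 dB
SNR linear = 10^(40/10) = 10000
1 + SNR = 10001
log2(10001) = 13.2878566418
C = 4 * 1000 * 13.2878566418 = 53151.4266 bps
C = 53.151427 kbps -> 53.15 kbps (2 dp)

53.15


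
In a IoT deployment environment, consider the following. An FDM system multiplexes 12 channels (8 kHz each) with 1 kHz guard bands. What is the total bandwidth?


Given: 12 channels, 8 kHz each, guard = 1 kHz
Channel bandwidth = 12 * 8 = 96 kHz
Guard bands = 11 gaps * 1 kHz = 11 kHz
Total = 96 + 11 = 107 kHz

107


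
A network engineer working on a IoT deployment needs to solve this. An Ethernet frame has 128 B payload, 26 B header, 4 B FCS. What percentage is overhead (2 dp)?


Given: payload = 128 B, header = 26 B, trailer = 4 B
Overhead bytes = header + trailer = 26 + 4 = 30
Total frame = payload + overhead = 128 + 30 = 158
Overhead % = 30 / 158 * 100 = 18.9873% -> 18.99% (2 dp)

18.99


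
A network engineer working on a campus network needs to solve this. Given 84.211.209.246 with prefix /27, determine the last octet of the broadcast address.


Given: IP = 84.211.209.246, prefix = /27
Host bits = 32 - 27 = 5
Network last octet = 246 AND mask = 224
Host part size = 2^5 - 1 = 31
Broadcast last octet = 224 OR 31 = 255

255


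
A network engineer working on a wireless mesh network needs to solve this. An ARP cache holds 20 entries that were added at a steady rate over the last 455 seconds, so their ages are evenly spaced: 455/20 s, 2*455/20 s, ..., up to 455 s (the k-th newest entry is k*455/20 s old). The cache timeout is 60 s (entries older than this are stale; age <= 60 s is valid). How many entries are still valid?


Ages are k * 455/20 s for k = 1..20 (spacing = 22.7500 s).
Entry k is valid iff k * 455/20 <= 60 iff k <= 20 * 60 / 455 = 2.6374
n_valid = floor(2.6374) = 2
(n_stale = 20 - 2 = 18)

2


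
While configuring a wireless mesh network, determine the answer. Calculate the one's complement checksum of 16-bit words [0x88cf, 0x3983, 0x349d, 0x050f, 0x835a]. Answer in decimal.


Given words: [0x88cf, 0x3983, 0x349d, 0x050f, 0x835a]
Step 1: Sum all words
Raw sum = 35023 + 14723 + 13469 + 1295 + 33626 = 98136
Step 2: Fold carry: (32600 + 1) = 32601
One's complement = ~32601 & 0xFFFF = 32934

32934


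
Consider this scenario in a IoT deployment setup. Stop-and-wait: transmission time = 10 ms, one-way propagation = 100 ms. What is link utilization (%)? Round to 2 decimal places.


Given: Ttrans = 10 ms, Tprop = 100 ms
RTT = 2 * Tprop = 2 * 100 = 200 ms
U = Ttrans / (Ttrans + RTT)
U = 10 / (10 + 200)
U = 10 / 210 = 0.047619
U% = 4.76%

4.76


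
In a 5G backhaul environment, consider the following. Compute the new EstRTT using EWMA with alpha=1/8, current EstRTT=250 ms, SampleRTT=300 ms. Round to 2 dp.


Given: EstRTT = 250 ms, SampleRTT = 300 ms, alpha = 1/8
New EstRTT = (1 - alpha) * EstRTT + alpha * SampleRTT
(7/8) * 250 = 218.75
(1/8) * 300 = 37.5
New EstRTT = 218.75 + 37.5 = 256.25 ms -> 256.25 ms (2 dp)

256.25


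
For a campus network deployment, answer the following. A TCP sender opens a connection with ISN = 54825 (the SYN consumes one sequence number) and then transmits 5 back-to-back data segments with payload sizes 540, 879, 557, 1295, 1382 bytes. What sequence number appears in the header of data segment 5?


The SYN occupies sequence number ISN = 54825, so the first data byte is ISN + 1 = 54826.
SEQ of data segment i = (ISN + 1) + sum of payload sizes of segments 1..i-1.
Segment 1: SEQ = 54826, payload = 540 bytes
Segment 2: SEQ = 55366, payload = 879 bytes
Segment 3: SEQ = 56245, payload = 557 bytes
Segment 4: SEQ = 56802, payload = 1295 bytes
Segment 5: SEQ = 58097, payload = 1382 bytes
SEQ of segment 5 = 54826 + 540 + 879 + 557 + 1295 = 58097

58097


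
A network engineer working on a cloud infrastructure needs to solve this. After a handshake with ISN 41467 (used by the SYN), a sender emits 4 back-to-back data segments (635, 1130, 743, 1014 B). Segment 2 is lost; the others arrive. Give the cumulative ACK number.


SYN uses sequence number 41467; first data byte = ISN + 1 = 41468.
Segment 1: SEQ = 41468, len = 635 B, covers [41468, 42102]
Segment 2: SEQ = 42103, len = 1130 B, covers [42103, 43232] [LOST]
Segment 3: SEQ = 43233, len = 743 B, covers [43233, 43975]
Segment 4: SEQ = 43976, len = 1014 B, covers [43976, 44989]
In-order data received: bytes [41468, 42102] (segments 1..1).
Segment 2 missing -> gap begins at byte 42103; later segments buffered out of order.
Cumulative ACK = next expected in-order byte = 41468 + 635 = 42103

42103


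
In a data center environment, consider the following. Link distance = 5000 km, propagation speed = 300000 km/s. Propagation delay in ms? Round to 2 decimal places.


Given: distance = 5000 km, speed = 300000 km/s
Delay = distance / speed = 5000 / 300000 seconds
Delay in ms = 5000 * 1000 / 300000
Delay = 16.6667 ms
Rounded to 2 dp = 16.67 ms

16.67


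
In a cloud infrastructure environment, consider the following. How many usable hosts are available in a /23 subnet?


Given: subnet mask /23
Host bits = 32 - 23 = 9
Total addresses = 2^9 = 512
Usable hosts = 512 - 2 (network + broadcast) = 510

510


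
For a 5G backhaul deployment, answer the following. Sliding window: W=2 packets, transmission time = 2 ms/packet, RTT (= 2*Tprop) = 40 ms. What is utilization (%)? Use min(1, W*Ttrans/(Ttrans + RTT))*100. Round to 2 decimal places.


Given: W = 2, Ttrans = 2 ms, RTT = 40 ms (= 2 * Tprop, Tprop = 20 ms)
Cycle time = Ttrans + RTT = 2 + 40 = 42 ms (first packet sent until its ACK returns)
W * Ttrans = 2 * 2 = 4 ms of sending per cycle
W * Ttrans / (Ttrans + RTT) = 4 / 42 = 0.095238
U = min(1, 0.095238) = 0.095238
U% = 9.52%

9.52


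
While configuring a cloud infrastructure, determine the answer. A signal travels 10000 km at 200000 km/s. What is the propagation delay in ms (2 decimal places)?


Given: distance = 10000 km, speed = 200000 km/s
Delay = distance / speed = 10000 / 200000 seconds
Delay in ms = 10000 * 1000 / 200000
Delay = 50.0000 ms
Rounded to 2 dp = 50.00 ms

50.00


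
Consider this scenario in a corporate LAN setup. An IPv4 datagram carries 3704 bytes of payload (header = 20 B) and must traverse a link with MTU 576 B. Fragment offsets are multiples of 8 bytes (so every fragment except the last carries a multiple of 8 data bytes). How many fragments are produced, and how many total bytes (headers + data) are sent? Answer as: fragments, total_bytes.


Max data per non-final fragment = floor((MTU - header)/8)*8 = floor((576 - 20)/8)*8 = floor(556/8)*8 = 552 B
Final fragment needs no 8-byte alignment: it can carry up to MTU - header = 556 B
Non-final fragments needed = ceil((payload - 556) / 552) = ceil(3148/552) = ceil(5.7029) = 6
Number of fragments = 6 + 1 = 7
Fragment sizes (data): 6 * 552 B + 392 B (last, 392 <= 556 OK)
Total bytes sent = payload + n_frags * header = 3704 + 7*20 = 3704 + 140 = 3844 B

7, 3844


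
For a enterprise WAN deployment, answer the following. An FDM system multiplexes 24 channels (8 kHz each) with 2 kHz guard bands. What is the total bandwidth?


Given: 24 channels, 8 kHz each, guard = 2 kHz
Channel bandwidth = 24 * 8 = 192 kHz
Guard bands = 23 gaps * 2 kHz = 46 kHz
Total = 192 + 46 = 238 kHz

238


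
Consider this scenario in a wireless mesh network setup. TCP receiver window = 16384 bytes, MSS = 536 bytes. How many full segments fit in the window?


Given: RWND = 16384 bytes, MSS = 536 bytes
Full segments = floor(RWND / MSS)
Full segments = floor(16384 / 536)
Full segments = floor(30.5672) = 30

30


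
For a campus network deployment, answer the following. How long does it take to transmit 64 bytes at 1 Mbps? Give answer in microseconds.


Given: packet = 64 bytes, bandwidth = 1 Mbps
Packet in bits = 64 * 8 = 512 bits
Bandwidth = 1 * 10^6 = 1000000 bps
Time = 512 / 1000000 seconds
Time in us = 512 * 10^6 / 1000000 = 512

512


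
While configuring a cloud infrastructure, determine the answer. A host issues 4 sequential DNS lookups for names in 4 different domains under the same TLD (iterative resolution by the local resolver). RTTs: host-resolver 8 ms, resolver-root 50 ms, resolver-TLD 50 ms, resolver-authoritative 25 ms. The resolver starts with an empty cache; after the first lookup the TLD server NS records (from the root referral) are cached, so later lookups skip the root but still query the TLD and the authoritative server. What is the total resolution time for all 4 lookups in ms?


Lookup 1 (cold cache): local + root + TLD + auth = 8 + 50 + 50 + 25 = 133 ms
Lookups 2..4 (TLD NS cached -> skip root; new domain -> still ask TLD and auth): local + TLD + auth = 8 + 50 + 25 = 83 ms each
Remaining 3 lookups: 3 * 83 = 249 ms
Total = 133 + 249 = 382 ms

382


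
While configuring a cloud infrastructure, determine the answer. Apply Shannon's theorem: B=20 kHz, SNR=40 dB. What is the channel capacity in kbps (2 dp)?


Given: B = 20 kHz, SNR = 40 dB
SNR linear = 10^(40/10) = 10000
1 + SNR = 10001
log2(10001) = 13.2878566418
C = 20 * 1000 * 13.2878566418 = 265757.1328 bps
C = 265.757133 kbps -> 265.76 kbps (2 dp)

265.76


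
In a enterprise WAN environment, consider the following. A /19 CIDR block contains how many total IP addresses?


Given: CIDR prefix /19
Host bits = 32 - 19 = 13
Total addresses = 2^13 = 8192

8192


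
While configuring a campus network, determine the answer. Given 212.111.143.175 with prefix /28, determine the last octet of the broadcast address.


Given: IP = 212.111.143.175, prefix = /28
Host bits = 32 - 28 = 4
Network last octet = 175 AND mask = 160
Host part size = 2^4 - 1 = 15
Broadcast last octet = 160 OR 15 = 175

175


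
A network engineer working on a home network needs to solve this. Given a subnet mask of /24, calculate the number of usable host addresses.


Given: subnet mask /24
Host bits = 32 - 24 = 8
Total addresses = 2^8 = 256
Usable hosts = 256 - 2 (network + broadcast) = 254

254


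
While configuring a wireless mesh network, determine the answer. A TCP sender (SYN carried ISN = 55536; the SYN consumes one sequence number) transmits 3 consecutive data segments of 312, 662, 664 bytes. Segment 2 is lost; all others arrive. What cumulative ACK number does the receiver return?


SYN uses sequence number 55536; first data byte = ISN + 1 = 55537.
Segment 1: SEQ = 55537, len = 312 B, covers [55537, 55848]
Segment 2: SEQ = 55849, len = 662 B, covers [55849, 56510] [LOST]
Segment 3: SEQ = 56511, len = 664 B, covers [56511, 57174]
In-order data received: bytes [55537, 55848] (segments 1..1).
Segment 2 missing -> gap begins at byte 55849; later segments buffered out of order.
Cumulative ACK = next expected in-order byte = 55537 + 312 = 55849

55849


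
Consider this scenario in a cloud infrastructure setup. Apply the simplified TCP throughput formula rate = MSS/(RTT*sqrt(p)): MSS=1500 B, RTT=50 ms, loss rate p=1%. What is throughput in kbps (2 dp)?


Given: MSS = 1500 bytes, RTT = 50 ms, loss = 1%
RTT in seconds = 50 / 1000 = 0.05
Loss rate = 1% = 0.01
sqrt(loss) = sqrt(0.01) = 0.1
Throughput (bytes/s) = 1500 / (0.05 * 0.1) = 300000.0000
Throughput (kbps) = 300000.0000 * 8 / 1000 = 2400.000000 -> 2400.00 kbps (2 dp)

2400.00


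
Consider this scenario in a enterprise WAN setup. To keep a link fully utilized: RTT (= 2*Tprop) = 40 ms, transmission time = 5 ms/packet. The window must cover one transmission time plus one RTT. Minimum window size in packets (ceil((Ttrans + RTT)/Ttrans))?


Given: Ttrans = 5 ms, RTT = 40 ms (= 2 * Tprop, Tprop = 20 ms)
Time until first ACK returns = Ttrans + RTT = 5 + 40 = 45 ms
Need W * Ttrans >= Ttrans + RTT  ->  W >= (Ttrans + RTT) / Ttrans
(Ttrans + RTT) / Ttrans = 45 / 5 = 9
W_min = ceil(9) = 9

9


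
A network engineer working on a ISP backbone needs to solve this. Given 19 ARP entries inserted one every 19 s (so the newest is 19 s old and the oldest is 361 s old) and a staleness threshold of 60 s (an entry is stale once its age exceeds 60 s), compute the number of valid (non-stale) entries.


Ages are k * 361/19 s for k = 1..19 (spacing = 19.0000 s).
Entry k is valid iff k * 361/19 <= 60 iff k <= 19 * 60 / 361 = 3.1579
n_valid = floor(3.1579) = 3
(n_stale = 19 - 3 = 16)

3


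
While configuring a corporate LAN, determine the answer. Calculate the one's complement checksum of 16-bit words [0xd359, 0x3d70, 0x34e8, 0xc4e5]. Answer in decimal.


Given words: [0xd359, 0x3d70, 0x34e8, 0xc4e5]
Step 1: Sum all words
Raw sum = 54105 + 15728 + 13544 + 50405 = 133782
Step 2: Fold carry: (2710 + 2) = 2712
One's complement = ~2712 & 0xFFFF = 62823

62823


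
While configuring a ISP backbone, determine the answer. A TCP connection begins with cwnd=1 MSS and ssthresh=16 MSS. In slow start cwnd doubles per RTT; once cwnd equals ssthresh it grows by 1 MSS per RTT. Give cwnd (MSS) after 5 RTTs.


RTT 0: cwnd = 1 MSS (initial)
RTT 1: cwnd = 2 MSS (slow start, doubled)
RTT 2: cwnd = 4 MSS (slow start, doubled)
RTT 3: cwnd = 8 MSS (slow start, doubled)
RTT 4: cwnd = 16 MSS (slow start, doubled)
RTT 5: cwnd = 17 MSS (congestion avoidance, +1)

17
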